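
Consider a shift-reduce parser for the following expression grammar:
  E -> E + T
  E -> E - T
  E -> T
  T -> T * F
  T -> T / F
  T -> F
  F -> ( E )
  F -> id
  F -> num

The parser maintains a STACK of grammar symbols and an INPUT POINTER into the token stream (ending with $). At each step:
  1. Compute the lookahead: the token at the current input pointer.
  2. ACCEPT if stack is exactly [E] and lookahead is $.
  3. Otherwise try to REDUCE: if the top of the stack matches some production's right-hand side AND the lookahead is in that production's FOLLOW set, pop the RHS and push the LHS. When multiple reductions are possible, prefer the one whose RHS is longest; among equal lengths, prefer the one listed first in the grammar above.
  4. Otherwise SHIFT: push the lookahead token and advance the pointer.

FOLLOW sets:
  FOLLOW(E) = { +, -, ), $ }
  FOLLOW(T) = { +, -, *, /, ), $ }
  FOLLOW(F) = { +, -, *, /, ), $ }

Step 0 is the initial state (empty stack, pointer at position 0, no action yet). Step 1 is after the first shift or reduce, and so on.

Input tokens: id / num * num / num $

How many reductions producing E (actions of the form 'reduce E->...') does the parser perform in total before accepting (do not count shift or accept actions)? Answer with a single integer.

Answer: 1

Derivation:
Step 1: shift id. Stack=[id] ptr=1 lookahead=/ remaining=[/ num * num / num $]
Step 2: reduce F->id. Stack=[F] ptr=1 lookahead=/ remaining=[/ num * num / num $]
Step 3: reduce T->F. Stack=[T] ptr=1 lookahead=/ remaining=[/ num * num / num $]
Step 4: shift /. Stack=[T /] ptr=2 lookahead=num remaining=[num * num / num $]
Step 5: shift num. Stack=[T / num] ptr=3 lookahead=* remaining=[* num / num $]
Step 6: reduce F->num. Stack=[T / F] ptr=3 lookahead=* remaining=[* num / num $]
Step 7: reduce T->T / F. Stack=[T] ptr=3 lookahead=* remaining=[* num / num $]
Step 8: shift *. Stack=[T *] ptr=4 lookahead=num remaining=[num / num $]
Step 9: shift num. Stack=[T * num] ptr=5 lookahead=/ remaining=[/ num $]
Step 10: reduce F->num. Stack=[T * F] ptr=5 lookahead=/ remaining=[/ num $]
Step 11: reduce T->T * F. Stack=[T] ptr=5 lookahead=/ remaining=[/ num $]
Step 12: shift /. Stack=[T /] ptr=6 lookahead=num remaining=[num $]
Step 13: shift num. Stack=[T / num] ptr=7 lookahead=$ remaining=[$]
Step 14: reduce F->num. Stack=[T / F] ptr=7 lookahead=$ remaining=[$]
Step 15: reduce T->T / F. Stack=[T] ptr=7 lookahead=$ remaining=[$]
Step 16: reduce E->T. Stack=[E] ptr=7 lookahead=$ remaining=[$]
Step 17: accept. Stack=[E] ptr=7 lookahead=$ remaining=[$]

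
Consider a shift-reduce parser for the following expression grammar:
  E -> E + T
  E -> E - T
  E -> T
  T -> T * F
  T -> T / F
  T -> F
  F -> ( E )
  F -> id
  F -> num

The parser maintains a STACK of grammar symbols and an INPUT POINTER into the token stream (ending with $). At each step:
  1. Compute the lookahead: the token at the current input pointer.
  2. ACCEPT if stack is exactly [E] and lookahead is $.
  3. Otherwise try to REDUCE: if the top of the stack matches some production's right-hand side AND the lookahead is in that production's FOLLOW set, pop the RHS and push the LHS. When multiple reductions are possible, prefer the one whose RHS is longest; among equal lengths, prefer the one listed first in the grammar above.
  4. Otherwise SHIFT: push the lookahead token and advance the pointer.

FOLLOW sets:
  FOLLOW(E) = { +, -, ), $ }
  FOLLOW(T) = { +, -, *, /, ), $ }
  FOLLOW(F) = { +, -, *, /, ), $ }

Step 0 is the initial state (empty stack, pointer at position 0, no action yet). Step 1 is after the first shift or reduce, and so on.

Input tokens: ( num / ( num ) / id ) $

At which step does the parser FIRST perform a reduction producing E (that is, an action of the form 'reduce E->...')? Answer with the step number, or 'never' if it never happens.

Answer: 10

Derivation:
Step 1: shift (. Stack=[(] ptr=1 lookahead=num remaining=[num / ( num ) / id ) $]
Step 2: shift num. Stack=[( num] ptr=2 lookahead=/ remaining=[/ ( num ) / id ) $]
Step 3: reduce F->num. Stack=[( F] ptr=2 lookahead=/ remaining=[/ ( num ) / id ) $]
Step 4: reduce T->F. Stack=[( T] ptr=2 lookahead=/ remaining=[/ ( num ) / id ) $]
Step 5: shift /. Stack=[( T /] ptr=3 lookahead=( remaining=[( num ) / id ) $]
Step 6: shift (. Stack=[( T / (] ptr=4 lookahead=num remaining=[num ) / id ) $]
Step 7: shift num. Stack=[( T / ( num] ptr=5 lookahead=) remaining=[) / id ) $]
Step 8: reduce F->num. Stack=[( T / ( F] ptr=5 lookahead=) remaining=[) / id ) $]
Step 9: reduce T->F. Stack=[( T / ( T] ptr=5 lookahead=) remaining=[) / id ) $]
Step 10: reduce E->T. Stack=[( T / ( E] ptr=5 lookahead=) remaining=[) / id ) $]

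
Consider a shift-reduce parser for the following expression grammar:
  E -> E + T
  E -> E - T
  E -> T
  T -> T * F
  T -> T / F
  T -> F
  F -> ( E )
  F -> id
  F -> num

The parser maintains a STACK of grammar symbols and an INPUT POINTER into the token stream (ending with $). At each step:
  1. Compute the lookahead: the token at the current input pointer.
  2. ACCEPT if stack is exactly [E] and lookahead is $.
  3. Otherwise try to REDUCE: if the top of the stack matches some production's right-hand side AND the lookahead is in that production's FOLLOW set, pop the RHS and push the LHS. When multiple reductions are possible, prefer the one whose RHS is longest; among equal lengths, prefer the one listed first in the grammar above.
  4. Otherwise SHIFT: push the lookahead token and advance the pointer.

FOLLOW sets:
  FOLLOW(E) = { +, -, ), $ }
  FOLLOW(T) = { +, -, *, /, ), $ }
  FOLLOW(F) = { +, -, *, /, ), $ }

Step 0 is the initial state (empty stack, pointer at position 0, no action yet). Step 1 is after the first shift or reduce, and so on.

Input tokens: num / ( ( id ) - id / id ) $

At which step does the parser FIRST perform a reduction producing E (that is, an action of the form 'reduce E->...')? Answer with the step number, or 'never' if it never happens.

Step 1: shift num. Stack=[num] ptr=1 lookahead=/ remaining=[/ ( ( id ) - id / id ) $]
Step 2: reduce F->num. Stack=[F] ptr=1 lookahead=/ remaining=[/ ( ( id ) - id / id ) $]
Step 3: reduce T->F. Stack=[T] ptr=1 lookahead=/ remaining=[/ ( ( id ) - id / id ) $]
Step 4: shift /. Stack=[T /] ptr=2 lookahead=( remaining=[( ( id ) - id / id ) $]
Step 5: shift (. Stack=[T / (] ptr=3 lookahead=( remaining=[( id ) - id / id ) $]
Step 6: shift (. Stack=[T / ( (] ptr=4 lookahead=id remaining=[id ) - id / id ) $]
Step 7: shift id. Stack=[T / ( ( id] ptr=5 lookahead=) remaining=[) - id / id ) $]
Step 8: reduce F->id. Stack=[T / ( ( F] ptr=5 lookahead=) remaining=[) - id / id ) $]
Step 9: reduce T->F. Stack=[T / ( ( T] ptr=5 lookahead=) remaining=[) - id / id ) $]
Step 10: reduce E->T. Stack=[T / ( ( E] ptr=5 lookahead=) remaining=[) - id / id ) $]

Answer: 10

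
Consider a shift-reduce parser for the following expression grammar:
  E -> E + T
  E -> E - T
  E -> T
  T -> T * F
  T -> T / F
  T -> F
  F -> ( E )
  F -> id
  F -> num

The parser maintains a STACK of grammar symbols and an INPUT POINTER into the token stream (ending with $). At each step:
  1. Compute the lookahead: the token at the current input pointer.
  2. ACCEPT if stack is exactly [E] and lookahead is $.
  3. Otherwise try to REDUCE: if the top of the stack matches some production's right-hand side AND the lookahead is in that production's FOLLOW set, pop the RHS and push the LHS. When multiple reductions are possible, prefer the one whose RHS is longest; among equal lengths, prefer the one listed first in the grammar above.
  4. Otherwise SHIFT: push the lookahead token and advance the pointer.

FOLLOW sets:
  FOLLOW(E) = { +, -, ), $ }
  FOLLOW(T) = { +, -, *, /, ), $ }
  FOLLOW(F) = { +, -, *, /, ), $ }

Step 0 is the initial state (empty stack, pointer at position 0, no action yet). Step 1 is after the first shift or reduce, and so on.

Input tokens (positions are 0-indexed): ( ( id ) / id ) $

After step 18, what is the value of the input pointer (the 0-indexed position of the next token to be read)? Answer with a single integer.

Answer: 7

Derivation:
Step 1: shift (. Stack=[(] ptr=1 lookahead=( remaining=[( id ) / id ) $]
Step 2: shift (. Stack=[( (] ptr=2 lookahead=id remaining=[id ) / id ) $]
Step 3: shift id. Stack=[( ( id] ptr=3 lookahead=) remaining=[) / id ) $]
Step 4: reduce F->id. Stack=[( ( F] ptr=3 lookahead=) remaining=[) / id ) $]
Step 5: reduce T->F. Stack=[( ( T] ptr=3 lookahead=) remaining=[) / id ) $]
Step 6: reduce E->T. Stack=[( ( E] ptr=3 lookahead=) remaining=[) / id ) $]
Step 7: shift ). Stack=[( ( E )] ptr=4 lookahead=/ remaining=[/ id ) $]
Step 8: reduce F->( E ). Stack=[( F] ptr=4 lookahead=/ remaining=[/ id ) $]
Step 9: reduce T->F. Stack=[( T] ptr=4 lookahead=/ remaining=[/ id ) $]
Step 10: shift /. Stack=[( T /] ptr=5 lookahead=id remaining=[id ) $]
Step 11: shift id. Stack=[( T / id] ptr=6 lookahead=) remaining=[) $]
Step 12: reduce F->id. Stack=[( T / F] ptr=6 lookahead=) remaining=[) $]
Step 13: reduce T->T / F. Stack=[( T] ptr=6 lookahead=) remaining=[) $]
Step 14: reduce E->T. Stack=[( E] ptr=6 lookahead=) remaining=[) $]
Step 15: shift ). Stack=[( E )] ptr=7 lookahead=$ remaining=[$]
Step 16: reduce F->( E ). Stack=[F] ptr=7 lookahead=$ remaining=[$]
Step 17: reduce T->F. Stack=[T] ptr=7 lookahead=$ remaining=[$]
Step 18: reduce E->T. Stack=[E] ptr=7 lookahead=$ remaining=[$]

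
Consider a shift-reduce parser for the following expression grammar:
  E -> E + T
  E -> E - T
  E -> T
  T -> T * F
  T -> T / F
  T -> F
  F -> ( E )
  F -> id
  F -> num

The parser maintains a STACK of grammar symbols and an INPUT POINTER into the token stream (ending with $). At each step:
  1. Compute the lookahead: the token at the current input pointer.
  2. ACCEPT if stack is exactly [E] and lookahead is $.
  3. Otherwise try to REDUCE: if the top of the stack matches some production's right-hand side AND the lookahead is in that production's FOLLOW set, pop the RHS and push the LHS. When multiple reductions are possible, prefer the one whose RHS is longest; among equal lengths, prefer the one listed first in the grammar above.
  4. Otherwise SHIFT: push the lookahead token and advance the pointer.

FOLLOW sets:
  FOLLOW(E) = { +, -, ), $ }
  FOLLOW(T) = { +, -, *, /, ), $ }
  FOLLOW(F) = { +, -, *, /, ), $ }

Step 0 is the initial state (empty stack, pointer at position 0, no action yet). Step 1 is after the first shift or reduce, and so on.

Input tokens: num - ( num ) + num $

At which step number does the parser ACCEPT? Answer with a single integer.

Step 1: shift num. Stack=[num] ptr=1 lookahead=- remaining=[- ( num ) + num $]
Step 2: reduce F->num. Stack=[F] ptr=1 lookahead=- remaining=[- ( num ) + num $]
Step 3: reduce T->F. Stack=[T] ptr=1 lookahead=- remaining=[- ( num ) + num $]
Step 4: reduce E->T. Stack=[E] ptr=1 lookahead=- remaining=[- ( num ) + num $]
Step 5: shift -. Stack=[E -] ptr=2 lookahead=( remaining=[( num ) + num $]
Step 6: shift (. Stack=[E - (] ptr=3 lookahead=num remaining=[num ) + num $]
Step 7: shift num. Stack=[E - ( num] ptr=4 lookahead=) remaining=[) + num $]
Step 8: reduce F->num. Stack=[E - ( F] ptr=4 lookahead=) remaining=[) + num $]
Step 9: reduce T->F. Stack=[E - ( T] ptr=4 lookahead=) remaining=[) + num $]
Step 10: reduce E->T. Stack=[E - ( E] ptr=4 lookahead=) remaining=[) + num $]
Step 11: shift ). Stack=[E - ( E )] ptr=5 lookahead=+ remaining=[+ num $]
Step 12: reduce F->( E ). Stack=[E - F] ptr=5 lookahead=+ remaining=[+ num $]
Step 13: reduce T->F. Stack=[E - T] ptr=5 lookahead=+ remaining=[+ num $]
Step 14: reduce E->E - T. Stack=[E] ptr=5 lookahead=+ remaining=[+ num $]
Step 15: shift +. Stack=[E +] ptr=6 lookahead=num remaining=[num $]
Step 16: shift num. Stack=[E + num] ptr=7 lookahead=$ remaining=[$]
Step 17: reduce F->num. Stack=[E + F] ptr=7 lookahead=$ remaining=[$]
Step 18: reduce T->F. Stack=[E + T] ptr=7 lookahead=$ remaining=[$]
Step 19: reduce E->E + T. Stack=[E] ptr=7 lookahead=$ remaining=[$]
Step 20: accept. Stack=[E] ptr=7 lookahead=$ remaining=[$]

Answer: 20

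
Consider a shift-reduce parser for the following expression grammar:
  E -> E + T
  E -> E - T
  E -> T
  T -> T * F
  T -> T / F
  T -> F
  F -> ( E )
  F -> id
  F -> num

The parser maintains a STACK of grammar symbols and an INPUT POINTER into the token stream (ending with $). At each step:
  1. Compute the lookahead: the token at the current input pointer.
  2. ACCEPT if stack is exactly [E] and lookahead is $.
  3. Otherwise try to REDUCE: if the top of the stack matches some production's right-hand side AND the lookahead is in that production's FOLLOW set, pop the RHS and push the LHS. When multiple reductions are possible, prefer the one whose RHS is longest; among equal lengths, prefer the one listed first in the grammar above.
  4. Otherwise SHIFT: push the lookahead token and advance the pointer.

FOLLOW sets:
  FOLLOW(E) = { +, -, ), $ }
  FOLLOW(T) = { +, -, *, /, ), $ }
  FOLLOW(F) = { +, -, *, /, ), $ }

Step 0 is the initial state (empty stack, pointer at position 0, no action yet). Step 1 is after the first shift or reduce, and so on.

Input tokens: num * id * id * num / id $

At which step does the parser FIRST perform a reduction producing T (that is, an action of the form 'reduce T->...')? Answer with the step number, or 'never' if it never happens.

Answer: 3

Derivation:
Step 1: shift num. Stack=[num] ptr=1 lookahead=* remaining=[* id * id * num / id $]
Step 2: reduce F->num. Stack=[F] ptr=1 lookahead=* remaining=[* id * id * num / id $]
Step 3: reduce T->F. Stack=[T] ptr=1 lookahead=* remaining=[* id * id * num / id $]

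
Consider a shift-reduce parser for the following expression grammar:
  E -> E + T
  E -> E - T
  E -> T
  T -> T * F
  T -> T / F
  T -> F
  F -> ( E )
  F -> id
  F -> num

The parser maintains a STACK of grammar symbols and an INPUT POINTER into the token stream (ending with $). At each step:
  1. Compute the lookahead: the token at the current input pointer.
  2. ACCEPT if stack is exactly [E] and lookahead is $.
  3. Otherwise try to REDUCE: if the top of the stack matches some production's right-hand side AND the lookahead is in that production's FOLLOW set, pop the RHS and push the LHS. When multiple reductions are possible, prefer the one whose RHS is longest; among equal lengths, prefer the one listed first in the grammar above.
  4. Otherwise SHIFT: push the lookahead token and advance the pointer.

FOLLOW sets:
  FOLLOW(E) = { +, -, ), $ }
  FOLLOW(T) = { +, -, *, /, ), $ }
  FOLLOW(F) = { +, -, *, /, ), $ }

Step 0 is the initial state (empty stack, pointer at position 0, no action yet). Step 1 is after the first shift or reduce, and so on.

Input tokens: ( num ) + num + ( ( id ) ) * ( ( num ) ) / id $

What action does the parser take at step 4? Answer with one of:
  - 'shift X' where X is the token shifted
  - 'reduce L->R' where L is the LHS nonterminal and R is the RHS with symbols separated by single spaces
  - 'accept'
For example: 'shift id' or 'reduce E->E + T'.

Step 1: shift (. Stack=[(] ptr=1 lookahead=num remaining=[num ) + num + ( ( id ) ) * ( ( num ) ) / id $]
Step 2: shift num. Stack=[( num] ptr=2 lookahead=) remaining=[) + num + ( ( id ) ) * ( ( num ) ) / id $]
Step 3: reduce F->num. Stack=[( F] ptr=2 lookahead=) remaining=[) + num + ( ( id ) ) * ( ( num ) ) / id $]
Step 4: reduce T->F. Stack=[( T] ptr=2 lookahead=) remaining=[) + num + ( ( id ) ) * ( ( num ) ) / id $]

Answer: reduce T->F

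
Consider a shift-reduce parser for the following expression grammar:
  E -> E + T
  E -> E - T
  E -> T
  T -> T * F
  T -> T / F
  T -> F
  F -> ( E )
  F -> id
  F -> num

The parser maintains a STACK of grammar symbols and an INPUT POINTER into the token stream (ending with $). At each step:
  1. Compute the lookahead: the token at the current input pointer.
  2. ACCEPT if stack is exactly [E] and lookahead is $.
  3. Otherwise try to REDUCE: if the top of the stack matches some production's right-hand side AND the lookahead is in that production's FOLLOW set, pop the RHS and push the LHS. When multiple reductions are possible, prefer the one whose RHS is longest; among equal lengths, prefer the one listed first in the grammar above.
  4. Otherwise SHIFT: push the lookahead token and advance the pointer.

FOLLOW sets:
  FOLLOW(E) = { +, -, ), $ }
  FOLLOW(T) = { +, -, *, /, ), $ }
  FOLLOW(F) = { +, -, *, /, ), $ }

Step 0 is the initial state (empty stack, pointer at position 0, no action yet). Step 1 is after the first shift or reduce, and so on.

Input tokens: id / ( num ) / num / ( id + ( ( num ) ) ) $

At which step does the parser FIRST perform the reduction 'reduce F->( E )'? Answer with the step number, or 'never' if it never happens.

Step 1: shift id. Stack=[id] ptr=1 lookahead=/ remaining=[/ ( num ) / num / ( id + ( ( num ) ) ) $]
Step 2: reduce F->id. Stack=[F] ptr=1 lookahead=/ remaining=[/ ( num ) / num / ( id + ( ( num ) ) ) $]
Step 3: reduce T->F. Stack=[T] ptr=1 lookahead=/ remaining=[/ ( num ) / num / ( id + ( ( num ) ) ) $]
Step 4: shift /. Stack=[T /] ptr=2 lookahead=( remaining=[( num ) / num / ( id + ( ( num ) ) ) $]
Step 5: shift (. Stack=[T / (] ptr=3 lookahead=num remaining=[num ) / num / ( id + ( ( num ) ) ) $]
Step 6: shift num. Stack=[T / ( num] ptr=4 lookahead=) remaining=[) / num / ( id + ( ( num ) ) ) $]
Step 7: reduce F->num. Stack=[T / ( F] ptr=4 lookahead=) remaining=[) / num / ( id + ( ( num ) ) ) $]
Step 8: reduce T->F. Stack=[T / ( T] ptr=4 lookahead=) remaining=[) / num / ( id + ( ( num ) ) ) $]
Step 9: reduce E->T. Stack=[T / ( E] ptr=4 lookahead=) remaining=[) / num / ( id + ( ( num ) ) ) $]
Step 10: shift ). Stack=[T / ( E )] ptr=5 lookahead=/ remaining=[/ num / ( id + ( ( num ) ) ) $]
Step 11: reduce F->( E ). Stack=[T / F] ptr=5 lookahead=/ remaining=[/ num / ( id + ( ( num ) ) ) $]

Answer: 11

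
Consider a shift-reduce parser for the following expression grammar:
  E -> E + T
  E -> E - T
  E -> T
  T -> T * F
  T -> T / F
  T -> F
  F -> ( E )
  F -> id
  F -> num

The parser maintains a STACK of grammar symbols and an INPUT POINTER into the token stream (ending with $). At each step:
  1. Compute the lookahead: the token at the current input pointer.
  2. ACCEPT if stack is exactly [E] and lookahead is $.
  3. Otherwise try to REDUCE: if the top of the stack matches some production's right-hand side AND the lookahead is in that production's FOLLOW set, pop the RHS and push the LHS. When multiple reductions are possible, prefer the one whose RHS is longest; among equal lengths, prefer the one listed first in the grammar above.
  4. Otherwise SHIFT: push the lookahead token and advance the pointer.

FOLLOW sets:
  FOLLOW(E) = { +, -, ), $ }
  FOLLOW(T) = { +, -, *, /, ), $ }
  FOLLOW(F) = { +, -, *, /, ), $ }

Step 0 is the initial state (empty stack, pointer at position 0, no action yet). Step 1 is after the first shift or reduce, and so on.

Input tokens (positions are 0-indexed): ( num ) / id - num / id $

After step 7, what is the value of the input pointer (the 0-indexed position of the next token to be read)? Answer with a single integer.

Step 1: shift (. Stack=[(] ptr=1 lookahead=num remaining=[num ) / id - num / id $]
Step 2: shift num. Stack=[( num] ptr=2 lookahead=) remaining=[) / id - num / id $]
Step 3: reduce F->num. Stack=[( F] ptr=2 lookahead=) remaining=[) / id - num / id $]
Step 4: reduce T->F. Stack=[( T] ptr=2 lookahead=) remaining=[) / id - num / id $]
Step 5: reduce E->T. Stack=[( E] ptr=2 lookahead=) remaining=[) / id - num / id $]
Step 6: shift ). Stack=[( E )] ptr=3 lookahead=/ remaining=[/ id - num / id $]
Step 7: reduce F->( E ). Stack=[F] ptr=3 lookahead=/ remaining=[/ id - num / id $]

Answer: 3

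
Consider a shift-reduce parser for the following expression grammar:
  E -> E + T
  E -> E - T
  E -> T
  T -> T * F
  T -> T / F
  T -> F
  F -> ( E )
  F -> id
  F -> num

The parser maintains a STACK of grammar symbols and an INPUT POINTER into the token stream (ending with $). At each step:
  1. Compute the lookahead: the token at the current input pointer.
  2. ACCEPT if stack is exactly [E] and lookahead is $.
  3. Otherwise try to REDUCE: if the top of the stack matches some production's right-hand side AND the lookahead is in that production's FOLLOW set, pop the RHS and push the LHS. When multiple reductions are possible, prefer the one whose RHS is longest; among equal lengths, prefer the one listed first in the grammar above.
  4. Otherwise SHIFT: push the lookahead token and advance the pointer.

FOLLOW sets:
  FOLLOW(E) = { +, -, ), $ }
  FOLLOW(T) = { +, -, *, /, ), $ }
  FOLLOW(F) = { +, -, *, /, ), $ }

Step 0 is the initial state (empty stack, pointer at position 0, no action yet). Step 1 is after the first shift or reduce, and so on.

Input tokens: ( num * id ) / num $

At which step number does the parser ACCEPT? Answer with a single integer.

Answer: 18

Derivation:
Step 1: shift (. Stack=[(] ptr=1 lookahead=num remaining=[num * id ) / num $]
Step 2: shift num. Stack=[( num] ptr=2 lookahead=* remaining=[* id ) / num $]
Step 3: reduce F->num. Stack=[( F] ptr=2 lookahead=* remaining=[* id ) / num $]
Step 4: reduce T->F. Stack=[( T] ptr=2 lookahead=* remaining=[* id ) / num $]
Step 5: shift *. Stack=[( T *] ptr=3 lookahead=id remaining=[id ) / num $]
Step 6: shift id. Stack=[( T * id] ptr=4 lookahead=) remaining=[) / num $]
Step 7: reduce F->id. Stack=[( T * F] ptr=4 lookahead=) remaining=[) / num $]
Step 8: reduce T->T * F. Stack=[( T] ptr=4 lookahead=) remaining=[) / num $]
Step 9: reduce E->T. Stack=[( E] ptr=4 lookahead=) remaining=[) / num $]
Step 10: shift ). Stack=[( E )] ptr=5 lookahead=/ remaining=[/ num $]
Step 11: reduce F->( E ). Stack=[F] ptr=5 lookahead=/ remaining=[/ num $]
Step 12: reduce T->F. Stack=[T] ptr=5 lookahead=/ remaining=[/ num $]
Step 13: shift /. Stack=[T /] ptr=6 lookahead=num remaining=[num $]
Step 14: shift num. Stack=[T / num] ptr=7 lookahead=$ remaining=[$]
Step 15: reduce F->num. Stack=[T / F] ptr=7 lookahead=$ remaining=[$]
Step 16: reduce T->T / F. Stack=[T] ptr=7 lookahead=$ remaining=[$]
Step 17: reduce E->T. Stack=[E] ptr=7 lookahead=$ remaining=[$]
Step 18: accept. Stack=[E] ptr=7 lookahead=$ remaining=[$]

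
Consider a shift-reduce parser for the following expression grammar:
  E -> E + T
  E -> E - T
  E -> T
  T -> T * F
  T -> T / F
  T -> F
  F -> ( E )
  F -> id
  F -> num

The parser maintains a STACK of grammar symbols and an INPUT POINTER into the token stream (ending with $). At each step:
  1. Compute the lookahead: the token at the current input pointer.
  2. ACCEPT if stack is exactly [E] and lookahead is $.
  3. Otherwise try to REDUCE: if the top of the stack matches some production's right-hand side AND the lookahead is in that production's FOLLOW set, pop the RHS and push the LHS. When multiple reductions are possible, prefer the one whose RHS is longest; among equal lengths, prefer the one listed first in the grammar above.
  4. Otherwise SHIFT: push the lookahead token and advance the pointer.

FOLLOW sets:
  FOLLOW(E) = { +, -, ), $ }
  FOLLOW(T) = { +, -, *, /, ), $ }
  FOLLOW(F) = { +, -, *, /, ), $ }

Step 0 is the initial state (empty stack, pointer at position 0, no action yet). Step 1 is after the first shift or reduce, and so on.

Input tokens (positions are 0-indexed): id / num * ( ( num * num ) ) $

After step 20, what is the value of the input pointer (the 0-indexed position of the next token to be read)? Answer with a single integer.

Step 1: shift id. Stack=[id] ptr=1 lookahead=/ remaining=[/ num * ( ( num * num ) ) $]
Step 2: reduce F->id. Stack=[F] ptr=1 lookahead=/ remaining=[/ num * ( ( num * num ) ) $]
Step 3: reduce T->F. Stack=[T] ptr=1 lookahead=/ remaining=[/ num * ( ( num * num ) ) $]
Step 4: shift /. Stack=[T /] ptr=2 lookahead=num remaining=[num * ( ( num * num ) ) $]
Step 5: shift num. Stack=[T / num] ptr=3 lookahead=* remaining=[* ( ( num * num ) ) $]
Step 6: reduce F->num. Stack=[T / F] ptr=3 lookahead=* remaining=[* ( ( num * num ) ) $]
Step 7: reduce T->T / F. Stack=[T] ptr=3 lookahead=* remaining=[* ( ( num * num ) ) $]
Step 8: shift *. Stack=[T *] ptr=4 lookahead=( remaining=[( ( num * num ) ) $]
Step 9: shift (. Stack=[T * (] ptr=5 lookahead=( remaining=[( num * num ) ) $]
Step 10: shift (. Stack=[T * ( (] ptr=6 lookahead=num remaining=[num * num ) ) $]
Step 11: shift num. Stack=[T * ( ( num] ptr=7 lookahead=* remaining=[* num ) ) $]
Step 12: reduce F->num. Stack=[T * ( ( F] ptr=7 lookahead=* remaining=[* num ) ) $]
Step 13: reduce T->F. Stack=[T * ( ( T] ptr=7 lookahead=* remaining=[* num ) ) $]
Step 14: shift *. Stack=[T * ( ( T *] ptr=8 lookahead=num remaining=[num ) ) $]
Step 15: shift num. Stack=[T * ( ( T * num] ptr=9 lookahead=) remaining=[) ) $]
Step 16: reduce F->num. Stack=[T * ( ( T * F] ptr=9 lookahead=) remaining=[) ) $]
Step 17: reduce T->T * F. Stack=[T * ( ( T] ptr=9 lookahead=) remaining=[) ) $]
Step 18: reduce E->T. Stack=[T * ( ( E] ptr=9 lookahead=) remaining=[) ) $]
Step 19: shift ). Stack=[T * ( ( E )] ptr=10 lookahead=) remaining=[) $]
Step 20: reduce F->( E ). Stack=[T * ( F] ptr=10 lookahead=) remaining=[) $]

Answer: 10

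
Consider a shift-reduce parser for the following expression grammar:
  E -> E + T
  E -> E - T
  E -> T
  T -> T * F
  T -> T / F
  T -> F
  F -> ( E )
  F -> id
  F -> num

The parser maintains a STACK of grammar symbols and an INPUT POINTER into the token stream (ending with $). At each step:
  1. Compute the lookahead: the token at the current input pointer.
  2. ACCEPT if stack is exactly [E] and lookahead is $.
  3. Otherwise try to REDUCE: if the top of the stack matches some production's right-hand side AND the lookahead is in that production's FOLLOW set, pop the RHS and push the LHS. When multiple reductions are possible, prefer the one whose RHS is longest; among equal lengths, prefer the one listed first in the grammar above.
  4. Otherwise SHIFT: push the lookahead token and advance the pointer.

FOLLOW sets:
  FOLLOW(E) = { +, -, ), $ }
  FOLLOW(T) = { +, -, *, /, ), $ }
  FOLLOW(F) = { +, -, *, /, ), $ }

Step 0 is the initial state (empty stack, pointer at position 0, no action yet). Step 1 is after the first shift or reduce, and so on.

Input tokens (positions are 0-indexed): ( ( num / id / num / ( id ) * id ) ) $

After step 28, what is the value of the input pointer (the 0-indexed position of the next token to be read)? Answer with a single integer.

Answer: 14

Derivation:
Step 1: shift (. Stack=[(] ptr=1 lookahead=( remaining=[( num / id / num / ( id ) * id ) ) $]
Step 2: shift (. Stack=[( (] ptr=2 lookahead=num remaining=[num / id / num / ( id ) * id ) ) $]
Step 3: shift num. Stack=[( ( num] ptr=3 lookahead=/ remaining=[/ id / num / ( id ) * id ) ) $]
Step 4: reduce F->num. Stack=[( ( F] ptr=3 lookahead=/ remaining=[/ id / num / ( id ) * id ) ) $]
Step 5: reduce T->F. Stack=[( ( T] ptr=3 lookahead=/ remaining=[/ id / num / ( id ) * id ) ) $]
Step 6: shift /. Stack=[( ( T /] ptr=4 lookahead=id remaining=[id / num / ( id ) * id ) ) $]
Step 7: shift id. Stack=[( ( T / id] ptr=5 lookahead=/ remaining=[/ num / ( id ) * id ) ) $]
Step 8: reduce F->id. Stack=[( ( T / F] ptr=5 lookahead=/ remaining=[/ num / ( id ) * id ) ) $]
Step 9: reduce T->T / F. Stack=[( ( T] ptr=5 lookahead=/ remaining=[/ num / ( id ) * id ) ) $]
Step 10: shift /. Stack=[( ( T /] ptr=6 lookahead=num remaining=[num / ( id ) * id ) ) $]
Step 11: shift num. Stack=[( ( T / num] ptr=7 lookahead=/ remaining=[/ ( id ) * id ) ) $]
Step 12: reduce F->num. Stack=[( ( T / F] ptr=7 lookahead=/ remaining=[/ ( id ) * id ) ) $]
Step 13: reduce T->T / F. Stack=[( ( T] ptr=7 lookahead=/ remaining=[/ ( id ) * id ) ) $]
Step 14: shift /. Stack=[( ( T /] ptr=8 lookahead=( remaining=[( id ) * id ) ) $]
Step 15: shift (. Stack=[( ( T / (] ptr=9 lookahead=id remaining=[id ) * id ) ) $]
Step 16: shift id. Stack=[( ( T / ( id] ptr=10 lookahead=) remaining=[) * id ) ) $]
Step 17: reduce F->id. Stack=[( ( T / ( F] ptr=10 lookahead=) remaining=[) * id ) ) $]
Step 18: reduce T->F. Stack=[( ( T / ( T] ptr=10 lookahead=) remaining=[) * id ) ) $]
Step 19: reduce E->T. Stack=[( ( T / ( E] ptr=10 lookahead=) remaining=[) * id ) ) $]
Step 20: shift ). Stack=[( ( T / ( E )] ptr=11 lookahead=* remaining=[* id ) ) $]
Step 21: reduce F->( E ). Stack=[( ( T / F] ptr=11 lookahead=* remaining=[* id ) ) $]
Step 22: reduce T->T / F. Stack=[( ( T] ptr=11 lookahead=* remaining=[* id ) ) $]
Step 23: shift *. Stack=[( ( T *] ptr=12 lookahead=id remaining=[id ) ) $]
Step 24: shift id. Stack=[( ( T * id] ptr=13 lookahead=) remaining=[) ) $]
Step 25: reduce F->id. Stack=[( ( T * F] ptr=13 lookahead=) remaining=[) ) $]
Step 26: reduce T->T * F. Stack=[( ( T] ptr=13 lookahead=) remaining=[) ) $]
Step 27: reduce E->T. Stack=[( ( E] ptr=13 lookahead=) remaining=[) ) $]
Step 28: shift ). Stack=[( ( E )] ptr=14 lookahead=) remaining=[) $]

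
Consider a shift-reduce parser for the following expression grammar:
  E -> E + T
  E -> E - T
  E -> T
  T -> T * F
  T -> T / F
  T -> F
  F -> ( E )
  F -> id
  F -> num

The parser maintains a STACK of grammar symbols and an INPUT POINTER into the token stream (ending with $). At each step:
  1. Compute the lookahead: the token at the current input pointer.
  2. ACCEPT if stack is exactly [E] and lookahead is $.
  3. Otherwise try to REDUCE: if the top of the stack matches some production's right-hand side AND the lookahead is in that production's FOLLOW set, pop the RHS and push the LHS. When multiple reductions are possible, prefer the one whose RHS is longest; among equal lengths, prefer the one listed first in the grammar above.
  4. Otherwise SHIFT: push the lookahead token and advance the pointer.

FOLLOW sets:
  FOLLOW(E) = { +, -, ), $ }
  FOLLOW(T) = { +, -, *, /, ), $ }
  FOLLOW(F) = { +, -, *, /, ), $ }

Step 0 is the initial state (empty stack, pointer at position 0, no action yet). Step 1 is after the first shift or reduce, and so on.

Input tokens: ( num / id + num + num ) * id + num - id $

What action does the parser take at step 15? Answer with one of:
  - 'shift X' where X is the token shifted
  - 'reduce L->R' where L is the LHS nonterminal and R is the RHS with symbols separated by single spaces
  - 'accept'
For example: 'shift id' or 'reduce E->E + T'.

Step 1: shift (. Stack=[(] ptr=1 lookahead=num remaining=[num / id + num + num ) * id + num - id $]
Step 2: shift num. Stack=[( num] ptr=2 lookahead=/ remaining=[/ id + num + num ) * id + num - id $]
Step 3: reduce F->num. Stack=[( F] ptr=2 lookahead=/ remaining=[/ id + num + num ) * id + num - id $]
Step 4: reduce T->F. Stack=[( T] ptr=2 lookahead=/ remaining=[/ id + num + num ) * id + num - id $]
Step 5: shift /. Stack=[( T /] ptr=3 lookahead=id remaining=[id + num + num ) * id + num - id $]
Step 6: shift id. Stack=[( T / id] ptr=4 lookahead=+ remaining=[+ num + num ) * id + num - id $]
Step 7: reduce F->id. Stack=[( T / F] ptr=4 lookahead=+ remaining=[+ num + num ) * id + num - id $]
Step 8: reduce T->T / F. Stack=[( T] ptr=4 lookahead=+ remaining=[+ num + num ) * id + num - id $]
Step 9: reduce E->T. Stack=[( E] ptr=4 lookahead=+ remaining=[+ num + num ) * id + num - id $]
Step 10: shift +. Stack=[( E +] ptr=5 lookahead=num remaining=[num + num ) * id + num - id $]
Step 11: shift num. Stack=[( E + num] ptr=6 lookahead=+ remaining=[+ num ) * id + num - id $]
Step 12: reduce F->num. Stack=[( E + F] ptr=6 lookahead=+ remaining=[+ num ) * id + num - id $]
Step 13: reduce T->F. Stack=[( E + T] ptr=6 lookahead=+ remaining=[+ num ) * id + num - id $]
Step 14: reduce E->E + T. Stack=[( E] ptr=6 lookahead=+ remaining=[+ num ) * id + num - id $]
Step 15: shift +. Stack=[( E +] ptr=7 lookahead=num remaining=[num ) * id + num - id $]

Answer: shift +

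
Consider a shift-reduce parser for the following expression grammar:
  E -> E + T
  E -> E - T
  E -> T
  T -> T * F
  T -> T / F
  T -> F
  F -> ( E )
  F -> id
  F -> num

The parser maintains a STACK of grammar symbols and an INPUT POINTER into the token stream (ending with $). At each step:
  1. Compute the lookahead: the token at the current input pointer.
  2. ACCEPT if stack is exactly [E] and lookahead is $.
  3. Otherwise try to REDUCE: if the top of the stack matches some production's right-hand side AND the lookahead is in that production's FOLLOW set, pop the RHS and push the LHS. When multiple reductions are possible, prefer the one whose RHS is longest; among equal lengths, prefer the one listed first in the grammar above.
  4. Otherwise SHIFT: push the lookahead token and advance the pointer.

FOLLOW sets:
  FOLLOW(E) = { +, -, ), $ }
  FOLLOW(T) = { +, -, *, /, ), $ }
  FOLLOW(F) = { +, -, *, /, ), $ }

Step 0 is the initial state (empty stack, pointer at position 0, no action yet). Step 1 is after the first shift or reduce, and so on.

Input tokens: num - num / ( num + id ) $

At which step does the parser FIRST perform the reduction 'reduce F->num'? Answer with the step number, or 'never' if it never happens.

Answer: 2

Derivation:
Step 1: shift num. Stack=[num] ptr=1 lookahead=- remaining=[- num / ( num + id ) $]
Step 2: reduce F->num. Stack=[F] ptr=1 lookahead=- remaining=[- num / ( num + id ) $]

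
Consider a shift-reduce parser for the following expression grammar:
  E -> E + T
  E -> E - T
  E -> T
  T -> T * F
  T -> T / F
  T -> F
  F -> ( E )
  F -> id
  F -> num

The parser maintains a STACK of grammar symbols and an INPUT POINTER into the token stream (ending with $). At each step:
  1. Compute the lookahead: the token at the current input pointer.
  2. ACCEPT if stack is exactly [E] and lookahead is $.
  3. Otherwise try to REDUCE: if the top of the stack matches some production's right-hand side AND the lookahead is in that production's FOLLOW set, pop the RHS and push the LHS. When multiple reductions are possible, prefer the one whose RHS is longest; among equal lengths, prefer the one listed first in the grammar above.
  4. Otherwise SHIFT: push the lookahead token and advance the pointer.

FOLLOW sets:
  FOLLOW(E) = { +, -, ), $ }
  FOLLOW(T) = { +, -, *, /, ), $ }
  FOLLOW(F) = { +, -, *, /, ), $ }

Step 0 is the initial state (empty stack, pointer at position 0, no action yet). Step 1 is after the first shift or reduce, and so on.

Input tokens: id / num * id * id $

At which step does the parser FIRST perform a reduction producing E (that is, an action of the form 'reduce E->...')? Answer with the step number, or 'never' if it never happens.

Answer: 16

Derivation:
Step 1: shift id. Stack=[id] ptr=1 lookahead=/ remaining=[/ num * id * id $]
Step 2: reduce F->id. Stack=[F] ptr=1 lookahead=/ remaining=[/ num * id * id $]
Step 3: reduce T->F. Stack=[T] ptr=1 lookahead=/ remaining=[/ num * id * id $]
Step 4: shift /. Stack=[T /] ptr=2 lookahead=num remaining=[num * id * id $]
Step 5: shift num. Stack=[T / num] ptr=3 lookahead=* remaining=[* id * id $]
Step 6: reduce F->num. Stack=[T / F] ptr=3 lookahead=* remaining=[* id * id $]
Step 7: reduce T->T / F. Stack=[T] ptr=3 lookahead=* remaining=[* id * id $]
Step 8: shift *. Stack=[T *] ptr=4 lookahead=id remaining=[id * id $]
Step 9: shift id. Stack=[T * id] ptr=5 lookahead=* remaining=[* id $]
Step 10: reduce F->id. Stack=[T * F] ptr=5 lookahead=* remaining=[* id $]
Step 11: reduce T->T * F. Stack=[T] ptr=5 lookahead=* remaining=[* id $]
Step 12: shift *. Stack=[T *] ptr=6 lookahead=id remaining=[id $]
Step 13: shift id. Stack=[T * id] ptr=7 lookahead=$ remaining=[$]
Step 14: reduce F->id. Stack=[T * F] ptr=7 lookahead=$ remaining=[$]
Step 15: reduce T->T * F. Stack=[T] ptr=7 lookahead=$ remaining=[$]
Step 16: reduce E->T. Stack=[E] ptr=7 lookahead=$ remaining=[$]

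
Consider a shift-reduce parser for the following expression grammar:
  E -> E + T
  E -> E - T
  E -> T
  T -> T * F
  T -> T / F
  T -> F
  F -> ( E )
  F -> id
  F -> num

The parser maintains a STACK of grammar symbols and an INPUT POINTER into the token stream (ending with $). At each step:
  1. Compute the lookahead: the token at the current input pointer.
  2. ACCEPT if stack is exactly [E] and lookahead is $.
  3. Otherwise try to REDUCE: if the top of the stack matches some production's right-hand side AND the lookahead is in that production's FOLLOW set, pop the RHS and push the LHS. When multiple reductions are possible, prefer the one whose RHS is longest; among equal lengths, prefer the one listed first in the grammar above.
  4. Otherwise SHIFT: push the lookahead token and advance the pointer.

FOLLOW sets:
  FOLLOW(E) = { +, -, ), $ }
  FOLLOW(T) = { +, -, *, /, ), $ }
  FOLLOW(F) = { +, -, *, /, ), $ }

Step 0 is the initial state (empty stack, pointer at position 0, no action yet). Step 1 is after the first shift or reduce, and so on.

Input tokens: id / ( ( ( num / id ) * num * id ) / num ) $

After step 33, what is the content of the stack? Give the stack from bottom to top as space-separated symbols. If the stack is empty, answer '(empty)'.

Answer: T / ( T / F

Derivation:
Step 1: shift id. Stack=[id] ptr=1 lookahead=/ remaining=[/ ( ( ( num / id ) * num * id ) / num ) $]
Step 2: reduce F->id. Stack=[F] ptr=1 lookahead=/ remaining=[/ ( ( ( num / id ) * num * id ) / num ) $]
Step 3: reduce T->F. Stack=[T] ptr=1 lookahead=/ remaining=[/ ( ( ( num / id ) * num * id ) / num ) $]
Step 4: shift /. Stack=[T /] ptr=2 lookahead=( remaining=[( ( ( num / id ) * num * id ) / num ) $]
Step 5: shift (. Stack=[T / (] ptr=3 lookahead=( remaining=[( ( num / id ) * num * id ) / num ) $]
Step 6: shift (. Stack=[T / ( (] ptr=4 lookahead=( remaining=[( num / id ) * num * id ) / num ) $]
Step 7: shift (. Stack=[T / ( ( (] ptr=5 lookahead=num remaining=[num / id ) * num * id ) / num ) $]
Step 8: shift num. Stack=[T / ( ( ( num] ptr=6 lookahead=/ remaining=[/ id ) * num * id ) / num ) $]
Step 9: reduce F->num. Stack=[T / ( ( ( F] ptr=6 lookahead=/ remaining=[/ id ) * num * id ) / num ) $]
Step 10: reduce T->F. Stack=[T / ( ( ( T] ptr=6 lookahead=/ remaining=[/ id ) * num * id ) / num ) $]
Step 11: shift /. Stack=[T / ( ( ( T /] ptr=7 lookahead=id remaining=[id ) * num * id ) / num ) $]
Step 12: shift id. Stack=[T / ( ( ( T / id] ptr=8 lookahead=) remaining=[) * num * id ) / num ) $]
Step 13: reduce F->id. Stack=[T / ( ( ( T / F] ptr=8 lookahead=) remaining=[) * num * id ) / num ) $]
Step 14: reduce T->T / F. Stack=[T / ( ( ( T] ptr=8 lookahead=) remaining=[) * num * id ) / num ) $]
Step 15: reduce E->T. Stack=[T / ( ( ( E] ptr=8 lookahead=) remaining=[) * num * id ) / num ) $]
Step 16: shift ). Stack=[T / ( ( ( E )] ptr=9 lookahead=* remaining=[* num * id ) / num ) $]
Step 17: reduce F->( E ). Stack=[T / ( ( F] ptr=9 lookahead=* remaining=[* num * id ) / num ) $]
Step 18: reduce T->F. Stack=[T / ( ( T] ptr=9 lookahead=* remaining=[* num * id ) / num ) $]
Step 19: shift *. Stack=[T / ( ( T *] ptr=10 lookahead=num remaining=[num * id ) / num ) $]
Step 20: shift num. Stack=[T / ( ( T * num] ptr=11 lookahead=* remaining=[* id ) / num ) $]
Step 21: reduce F->num. Stack=[T / ( ( T * F] ptr=11 lookahead=* remaining=[* id ) / num ) $]
Step 22: reduce T->T * F. Stack=[T / ( ( T] ptr=11 lookahead=* remaining=[* id ) / num ) $]
Step 23: shift *. Stack=[T / ( ( T *] ptr=12 lookahead=id remaining=[id ) / num ) $]
Step 24: shift id. Stack=[T / ( ( T * id] ptr=13 lookahead=) remaining=[) / num ) $]
Step 25: reduce F->id. Stack=[T / ( ( T * F] ptr=13 lookahead=) remaining=[) / num ) $]
Step 26: reduce T->T * F. Stack=[T / ( ( T] ptr=13 lookahead=) remaining=[) / num ) $]
Step 27: reduce E->T. Stack=[T / ( ( E] ptr=13 lookahead=) remaining=[) / num ) $]
Step 28: shift ). Stack=[T / ( ( E )] ptr=14 lookahead=/ remaining=[/ num ) $]
Step 29: reduce F->( E ). Stack=[T / ( F] ptr=14 lookahead=/ remaining=[/ num ) $]
Step 30: reduce T->F. Stack=[T / ( T] ptr=14 lookahead=/ remaining=[/ num ) $]
Step 31: shift /. Stack=[T / ( T /] ptr=15 lookahead=num remaining=[num ) $]
Step 32: shift num. Stack=[T / ( T / num] ptr=16 lookahead=) remaining=[) $]
Step 33: reduce F->num. Stack=[T / ( T / F] ptr=16 lookahead=) remaining=[) $]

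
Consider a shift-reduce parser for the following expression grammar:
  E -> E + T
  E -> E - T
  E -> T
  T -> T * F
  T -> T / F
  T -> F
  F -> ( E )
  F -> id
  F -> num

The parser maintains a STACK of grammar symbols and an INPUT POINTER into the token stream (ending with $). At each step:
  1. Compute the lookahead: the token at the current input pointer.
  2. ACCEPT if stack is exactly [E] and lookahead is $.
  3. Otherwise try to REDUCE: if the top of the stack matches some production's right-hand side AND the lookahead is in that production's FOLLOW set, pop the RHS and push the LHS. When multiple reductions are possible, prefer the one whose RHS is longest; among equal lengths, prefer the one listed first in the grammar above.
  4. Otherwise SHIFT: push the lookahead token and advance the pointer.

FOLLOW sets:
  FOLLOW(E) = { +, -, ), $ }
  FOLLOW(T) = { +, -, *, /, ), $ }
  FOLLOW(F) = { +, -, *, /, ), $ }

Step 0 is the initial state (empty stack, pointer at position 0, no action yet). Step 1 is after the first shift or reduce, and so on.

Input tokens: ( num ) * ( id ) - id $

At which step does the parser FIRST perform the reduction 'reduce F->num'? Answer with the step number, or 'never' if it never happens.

Step 1: shift (. Stack=[(] ptr=1 lookahead=num remaining=[num ) * ( id ) - id $]
Step 2: shift num. Stack=[( num] ptr=2 lookahead=) remaining=[) * ( id ) - id $]
Step 3: reduce F->num. Stack=[( F] ptr=2 lookahead=) remaining=[) * ( id ) - id $]

Answer: 3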